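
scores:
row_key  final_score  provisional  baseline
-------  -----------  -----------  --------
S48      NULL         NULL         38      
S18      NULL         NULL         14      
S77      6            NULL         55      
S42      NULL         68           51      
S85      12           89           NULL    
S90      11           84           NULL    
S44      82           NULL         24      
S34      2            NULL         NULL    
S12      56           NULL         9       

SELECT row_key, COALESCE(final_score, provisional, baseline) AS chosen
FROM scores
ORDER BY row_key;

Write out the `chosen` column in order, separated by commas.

56, 14, 2, 68, 82, 38, 6, 12, 11

row_key=S12: final_score=56 → 56
row_key=S18: final_score=NULL, provisional=NULL, baseline=14 → 14
row_key=S34: final_score=2 → 2
row_key=S42: final_score=NULL, provisional=68 → 68
row_key=S44: final_score=82 → 82
row_key=S48: final_score=NULL, provisional=NULL, baseline=38 → 38
row_key=S77: final_score=6 → 6
row_key=S85: final_score=12 → 12
row_key=S90: final_score=11 → 11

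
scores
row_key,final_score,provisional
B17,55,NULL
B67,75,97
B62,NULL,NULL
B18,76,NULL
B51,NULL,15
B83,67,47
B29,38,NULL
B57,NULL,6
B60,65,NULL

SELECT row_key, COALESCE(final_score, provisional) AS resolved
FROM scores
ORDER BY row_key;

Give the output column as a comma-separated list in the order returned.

55, 76, 38, 15, 6, 65, NULL, 75, 67

row_key=B17: final_score=55 → 55
row_key=B18: final_score=76 → 76
row_key=B29: final_score=38 → 38
row_key=B51: final_score=NULL, provisional=15 → 15
row_key=B57: final_score=NULL, provisional=6 → 6
row_key=B60: final_score=65 → 65
row_key=B62: final_score=NULL, provisional=NULL (all NULL) → NULL
row_key=B67: final_score=75 → 75
row_key=B83: final_score=67 → 67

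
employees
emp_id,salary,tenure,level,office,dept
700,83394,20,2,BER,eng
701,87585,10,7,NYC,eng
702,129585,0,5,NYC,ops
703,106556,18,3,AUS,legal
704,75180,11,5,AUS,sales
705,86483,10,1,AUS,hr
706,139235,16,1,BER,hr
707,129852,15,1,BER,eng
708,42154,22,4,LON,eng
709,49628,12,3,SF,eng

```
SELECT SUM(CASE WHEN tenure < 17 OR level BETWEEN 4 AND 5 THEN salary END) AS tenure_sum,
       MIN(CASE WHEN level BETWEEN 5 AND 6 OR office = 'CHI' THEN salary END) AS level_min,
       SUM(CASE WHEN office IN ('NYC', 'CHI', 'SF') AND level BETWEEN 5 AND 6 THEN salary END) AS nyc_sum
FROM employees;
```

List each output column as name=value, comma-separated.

tenure_sum=739702, level_min=75180, nyc_sum=129585

[tenure_sum: tenure < 17 OR level BETWEEN 4 AND 5]
emp_id=700: ✗
emp_id=701: ✓ → 87585
emp_id=702: ✓ → 129585
emp_id=703: ✗
emp_id=704: ✓ → 75180
emp_id=705: ✓ → 86483
emp_id=706: ✓ → 139235
emp_id=707: ✓ → 129852
emp_id=708: ✓ → 42154
emp_id=709: ✓ → 49628
tenure_sum = 87585 + 129585 + 75180 + 86483 + 139235 + 129852 + 42154 + 49628 = 739702
—
[level_min: level BETWEEN 5 AND 6 OR office = 'CHI']
emp_id=700: ✗
emp_id=701: ✗
emp_id=702: ✓ → 129585
emp_id=703: ✗
emp_id=704: ✓ → 75180
emp_id=705: ✗
emp_id=706: ✗
emp_id=707: ✗
emp_id=708: ✗
emp_id=709: ✗
level_min = MIN(129585, 75180) = 75180
—
[nyc_sum: office IN ('NYC', 'CHI', 'SF') AND level BETWEEN 5 AND 6]
emp_id=700: ✗
emp_id=701: ✗
emp_id=702: ✓ → 129585
emp_id=703: ✗
emp_id=704: ✗
emp_id=705: ✗
emp_id=706: ✗
emp_id=707: ✗
emp_id=708: ✗
emp_id=709: ✗
nyc_sum = 129585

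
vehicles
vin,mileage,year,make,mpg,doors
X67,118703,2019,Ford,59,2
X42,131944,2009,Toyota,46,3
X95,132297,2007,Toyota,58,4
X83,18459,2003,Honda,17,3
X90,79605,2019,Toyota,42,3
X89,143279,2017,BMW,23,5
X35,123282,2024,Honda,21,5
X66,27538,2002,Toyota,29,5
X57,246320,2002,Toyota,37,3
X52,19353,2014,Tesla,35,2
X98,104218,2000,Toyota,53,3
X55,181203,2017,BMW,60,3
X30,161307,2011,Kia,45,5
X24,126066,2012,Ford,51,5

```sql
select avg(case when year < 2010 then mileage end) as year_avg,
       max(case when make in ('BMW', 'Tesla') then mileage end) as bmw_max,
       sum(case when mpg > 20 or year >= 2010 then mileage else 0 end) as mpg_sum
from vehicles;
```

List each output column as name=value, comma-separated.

[year_avg: year < 2010]
vin=X67: ✗
vin=X42: ✓ → 131944
vin=X95: ✓ → 132297
vin=X83: ✓ → 18459
vin=X90: ✗
vin=X89: ✗
vin=X35: ✗
vin=X66: ✓ → 27538
vin=X57: ✓ → 246320
vin=X52: ✗
vin=X98: ✓ → 104218
vin=X55: ✗
vin=X30: ✗
vin=X24: ✗
year_avg = (131944 + 132297 + 18459 + 27538 + 246320 + 104218) / 6 = 110129.3333333333
—
[bmw_max: make in ('BMW', 'Tesla')]
vin=X67: ✗
vin=X42: ✗
vin=X95: ✗
vin=X83: ✗
vin=X90: ✗
vin=X89: ✓ → 143279
vin=X35: ✗
vin=X66: ✗
vin=X57: ✗
vin=X52: ✓ → 19353
vin=X98: ✗
vin=X55: ✓ → 181203
vin=X30: ✗
vin=X24: ✗
bmw_max = MAX(143279, 19353, 181203) = 181203
—
[mpg_sum: mpg > 20 or year >= 2010]
vin=X67: ✓ → 118703
vin=X42: ✓ → 131944
vin=X95: ✓ → 132297
vin=X83: ✗
vin=X90: ✓ → 79605
vin=X89: ✓ → 143279
vin=X35: ✓ → 123282
vin=X66: ✓ → 27538
vin=X57: ✓ → 246320
vin=X52: ✓ → 19353
vin=X98: ✓ → 104218
vin=X55: ✓ → 181203
vin=X30: ✓ → 161307
vin=X24: ✓ → 126066
mpg_sum = 118703 + 131944 + 132297 + 79605 + 143279 + 123282 + 27538 + 246320 + 19353 + 104218 + 181203 + 161307 + 126066 = 1595115

year_avg=110129.3333333333, bmw_max=181203, mpg_sum=1595115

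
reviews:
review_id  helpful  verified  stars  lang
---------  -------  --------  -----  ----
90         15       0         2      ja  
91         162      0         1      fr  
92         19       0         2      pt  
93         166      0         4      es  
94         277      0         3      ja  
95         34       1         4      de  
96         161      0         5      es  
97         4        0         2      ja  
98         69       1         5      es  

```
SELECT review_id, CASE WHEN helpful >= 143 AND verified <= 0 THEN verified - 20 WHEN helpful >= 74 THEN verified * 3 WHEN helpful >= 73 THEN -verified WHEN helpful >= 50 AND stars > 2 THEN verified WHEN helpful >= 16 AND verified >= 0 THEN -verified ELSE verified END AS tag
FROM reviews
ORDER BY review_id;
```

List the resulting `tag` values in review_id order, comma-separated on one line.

0, -20, 0, -20, -20, -1, -20, 0, 1

review_id=90: ELSE → 0
review_id=91: helpful >= 143 AND verified <= 0 → -20
review_id=92: helpful >= 16 AND verified >= 0 → 0
review_id=93: helpful >= 143 AND verified <= 0 → -20
review_id=94: helpful >= 143 AND verified <= 0 → -20
review_id=95: helpful >= 16 AND verified >= 0 → -1
review_id=96: helpful >= 143 AND verified <= 0 → -20
review_id=97: ELSE → 0
review_id=98: helpful >= 50 AND stars > 2 → 1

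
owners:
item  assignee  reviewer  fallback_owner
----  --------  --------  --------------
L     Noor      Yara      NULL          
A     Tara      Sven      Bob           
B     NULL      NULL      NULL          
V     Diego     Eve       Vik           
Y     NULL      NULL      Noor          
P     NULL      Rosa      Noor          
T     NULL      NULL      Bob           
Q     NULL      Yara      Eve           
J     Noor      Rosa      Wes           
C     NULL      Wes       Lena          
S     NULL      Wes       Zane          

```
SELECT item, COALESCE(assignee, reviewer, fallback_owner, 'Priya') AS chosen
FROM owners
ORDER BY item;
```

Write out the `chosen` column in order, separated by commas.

item=A: assignee=Tara → Tara
item=B: assignee=NULL, reviewer=NULL, fallback_owner=NULL, → literal Priya → Priya
item=C: assignee=NULL, reviewer=Wes → Wes
item=J: assignee=Noor → Noor
item=L: assignee=Noor → Noor
item=P: assignee=NULL, reviewer=Rosa → Rosa
item=Q: assignee=NULL, reviewer=Yara → Yara
item=S: assignee=NULL, reviewer=Wes → Wes
item=T: assignee=NULL, reviewer=NULL, fallback_owner=Bob → Bob
item=V: assignee=Diego → Diego
item=Y: assignee=NULL, reviewer=NULL, fallback_owner=Noor → Noor

Tara, Priya, Wes, Noor, Noor, Rosa, Yara, Wes, Bob, Diego, Noor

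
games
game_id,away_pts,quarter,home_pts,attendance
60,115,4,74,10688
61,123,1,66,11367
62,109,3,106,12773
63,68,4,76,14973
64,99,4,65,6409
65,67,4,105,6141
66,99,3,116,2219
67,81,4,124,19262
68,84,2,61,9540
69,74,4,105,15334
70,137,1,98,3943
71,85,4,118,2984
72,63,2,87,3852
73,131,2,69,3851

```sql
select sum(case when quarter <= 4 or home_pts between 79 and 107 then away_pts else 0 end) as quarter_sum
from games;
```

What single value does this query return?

game_id=60: ✓ → 115
game_id=61: ✓ → 123
game_id=62: ✓ → 109
game_id=63: ✓ → 68
game_id=64: ✓ → 99
game_id=65: ✓ → 67
game_id=66: ✓ → 99
game_id=67: ✓ → 81
game_id=68: ✓ → 84
game_id=69: ✓ → 74
game_id=70: ✓ → 137
game_id=71: ✓ → 85
game_id=72: ✓ → 63
game_id=73: ✓ → 131
quarter_sum = 115 + 123 + 109 + 68 + 99 + 67 + 99 + 81 + 84 + 74 + 137 + 85 + 63 + 131 = 1335

1335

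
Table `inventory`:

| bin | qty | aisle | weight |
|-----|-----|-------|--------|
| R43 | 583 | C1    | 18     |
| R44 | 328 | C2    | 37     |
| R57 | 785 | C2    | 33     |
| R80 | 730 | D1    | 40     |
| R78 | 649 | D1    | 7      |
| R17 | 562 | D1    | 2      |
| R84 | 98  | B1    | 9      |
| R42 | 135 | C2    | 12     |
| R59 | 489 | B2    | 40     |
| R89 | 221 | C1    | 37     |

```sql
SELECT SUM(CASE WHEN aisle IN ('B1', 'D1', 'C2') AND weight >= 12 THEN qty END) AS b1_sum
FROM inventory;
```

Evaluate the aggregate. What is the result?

1978

bin=R43: ✗
bin=R44: ✓ → 328
bin=R57: ✓ → 785
bin=R80: ✓ → 730
bin=R78: ✗
bin=R17: ✗
bin=R84: ✗
bin=R42: ✓ → 135
bin=R59: ✗
bin=R89: ✗
b1_sum = 328 + 785 + 730 + 135 = 1978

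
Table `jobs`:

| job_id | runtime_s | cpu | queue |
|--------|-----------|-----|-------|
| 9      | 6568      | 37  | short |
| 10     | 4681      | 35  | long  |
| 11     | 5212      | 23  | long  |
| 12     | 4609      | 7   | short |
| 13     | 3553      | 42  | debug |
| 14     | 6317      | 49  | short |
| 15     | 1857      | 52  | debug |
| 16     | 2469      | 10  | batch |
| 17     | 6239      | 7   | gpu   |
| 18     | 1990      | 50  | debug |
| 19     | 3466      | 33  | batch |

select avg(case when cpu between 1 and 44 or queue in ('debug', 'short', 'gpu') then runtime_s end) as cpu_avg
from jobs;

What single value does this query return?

job_id=9: ✓ → 6568
job_id=10: ✓ → 4681
job_id=11: ✓ → 5212
job_id=12: ✓ → 4609
job_id=13: ✓ → 3553
job_id=14: ✓ → 6317
job_id=15: ✓ → 1857
job_id=16: ✓ → 2469
job_id=17: ✓ → 6239
job_id=18: ✓ → 1990
job_id=19: ✓ → 3466
cpu_avg = (6568 + 4681 + 5212 + 4609 + 3553 + 6317 + 1857 + 2469 + 6239 + 1990 + 3466) / 11 = 4269.1818181818

4269.1818181818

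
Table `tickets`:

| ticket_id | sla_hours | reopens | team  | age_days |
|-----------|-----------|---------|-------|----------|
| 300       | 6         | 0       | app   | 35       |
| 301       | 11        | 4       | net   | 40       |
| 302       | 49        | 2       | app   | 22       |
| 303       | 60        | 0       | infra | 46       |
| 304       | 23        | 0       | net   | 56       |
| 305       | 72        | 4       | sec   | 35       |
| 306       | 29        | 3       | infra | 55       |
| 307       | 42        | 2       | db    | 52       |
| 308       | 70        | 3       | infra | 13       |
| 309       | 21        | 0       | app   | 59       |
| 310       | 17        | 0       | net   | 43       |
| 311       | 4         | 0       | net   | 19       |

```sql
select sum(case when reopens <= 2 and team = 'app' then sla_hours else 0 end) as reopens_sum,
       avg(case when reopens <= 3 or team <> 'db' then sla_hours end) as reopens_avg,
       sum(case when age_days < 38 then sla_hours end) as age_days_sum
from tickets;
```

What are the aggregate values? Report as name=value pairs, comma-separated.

reopens_sum=76, reopens_avg=33.6666666667, age_days_sum=201

[reopens_sum: reopens <= 2 and team = 'app']
ticket_id=300: ✓ → 6
ticket_id=301: ✗
ticket_id=302: ✓ → 49
ticket_id=303: ✗
ticket_id=304: ✗
ticket_id=305: ✗
ticket_id=306: ✗
ticket_id=307: ✗
ticket_id=308: ✗
ticket_id=309: ✓ → 21
ticket_id=310: ✗
ticket_id=311: ✗
reopens_sum = 6 + 49 + 21 = 76
—
[reopens_avg: reopens <= 3 or team <> 'db']
ticket_id=300: ✓ → 6
ticket_id=301: ✓ → 11
ticket_id=302: ✓ → 49
ticket_id=303: ✓ → 60
ticket_id=304: ✓ → 23
ticket_id=305: ✓ → 72
ticket_id=306: ✓ → 29
ticket_id=307: ✓ → 42
ticket_id=308: ✓ → 70
ticket_id=309: ✓ → 21
ticket_id=310: ✓ → 17
ticket_id=311: ✓ → 4
reopens_avg = (6 + 11 + 49 + 60 + 23 + 72 + 29 + 42 + 70 + 21 + 17 + 4) / 12 = 33.6666666667
—
[age_days_sum: age_days < 38]
ticket_id=300: ✓ → 6
ticket_id=301: ✗
ticket_id=302: ✓ → 49
ticket_id=303: ✗
ticket_id=304: ✗
ticket_id=305: ✓ → 72
ticket_id=306: ✗
ticket_id=307: ✗
ticket_id=308: ✓ → 70
ticket_id=309: ✗
ticket_id=310: ✗
ticket_id=311: ✓ → 4
age_days_sum = 6 + 49 + 72 + 70 + 4 = 201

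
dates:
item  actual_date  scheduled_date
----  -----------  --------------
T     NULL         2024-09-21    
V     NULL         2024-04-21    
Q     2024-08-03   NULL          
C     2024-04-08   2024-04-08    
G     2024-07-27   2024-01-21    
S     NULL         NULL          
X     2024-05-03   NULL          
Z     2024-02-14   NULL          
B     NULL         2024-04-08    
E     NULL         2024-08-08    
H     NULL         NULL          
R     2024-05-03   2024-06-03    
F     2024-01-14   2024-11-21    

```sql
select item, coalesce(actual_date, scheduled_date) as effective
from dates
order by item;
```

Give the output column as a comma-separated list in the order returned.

2024-04-08, 2024-04-08, 2024-08-08, 2024-01-14, 2024-07-27, NULL, 2024-08-03, 2024-05-03, NULL, 2024-09-21, 2024-04-21, 2024-05-03, 2024-02-14

item=B: actual_date=NULL, scheduled_date=2024-04-08 → 2024-04-08
item=C: actual_date=2024-04-08 → 2024-04-08
item=E: actual_date=NULL, scheduled_date=2024-08-08 → 2024-08-08
item=F: actual_date=2024-01-14 → 2024-01-14
item=G: actual_date=2024-07-27 → 2024-07-27
item=H: actual_date=NULL, scheduled_date=NULL (all NULL) → NULL
item=Q: actual_date=2024-08-03 → 2024-08-03
item=R: actual_date=2024-05-03 → 2024-05-03
item=S: actual_date=NULL, scheduled_date=NULL (all NULL) → NULL
item=T: actual_date=NULL, scheduled_date=2024-09-21 → 2024-09-21
item=V: actual_date=NULL, scheduled_date=2024-04-21 → 2024-04-21
item=X: actual_date=2024-05-03 → 2024-05-03
item=Z: actual_date=2024-02-14 → 2024-02-14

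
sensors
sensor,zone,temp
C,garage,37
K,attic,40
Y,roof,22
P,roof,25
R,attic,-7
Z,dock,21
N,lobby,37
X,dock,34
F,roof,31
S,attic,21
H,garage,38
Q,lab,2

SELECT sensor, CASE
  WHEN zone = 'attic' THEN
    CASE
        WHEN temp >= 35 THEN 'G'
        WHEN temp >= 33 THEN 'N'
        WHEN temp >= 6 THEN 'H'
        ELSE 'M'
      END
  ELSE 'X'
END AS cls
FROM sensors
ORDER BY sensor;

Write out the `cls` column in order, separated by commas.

X, X, X, G, X, X, X, M, H, X, X, X

sensor=C: zone='garage' → outer ELSE → X
sensor=F: zone='roof' → outer ELSE → X
sensor=H: zone='garage' → outer ELSE → X
sensor=K: zone='attic' → inner[temp >= 35] → G
sensor=N: zone='lobby' → outer ELSE → X
sensor=P: zone='roof' → outer ELSE → X
sensor=Q: zone='lab' → outer ELSE → X
sensor=R: zone='attic' → inner[ELSE] → M
sensor=S: zone='attic' → inner[temp >= 6] → H
sensor=X: zone='dock' → outer ELSE → X
sensor=Y: zone='roof' → outer ELSE → X
sensor=Z: zone='dock' → outer ELSE → X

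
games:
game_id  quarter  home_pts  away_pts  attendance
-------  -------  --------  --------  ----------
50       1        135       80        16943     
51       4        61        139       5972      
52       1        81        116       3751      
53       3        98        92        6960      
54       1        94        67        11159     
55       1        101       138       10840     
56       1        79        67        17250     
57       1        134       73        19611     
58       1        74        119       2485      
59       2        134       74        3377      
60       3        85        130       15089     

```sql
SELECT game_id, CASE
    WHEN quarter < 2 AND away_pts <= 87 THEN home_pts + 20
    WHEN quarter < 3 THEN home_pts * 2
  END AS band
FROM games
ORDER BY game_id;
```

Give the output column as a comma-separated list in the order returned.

game_id=50: quarter < 2 AND away_pts <= 87 → 155
game_id=51: (no match → NULL) → NULL
game_id=52: quarter < 3 → 162
game_id=53: (no match → NULL) → NULL
game_id=54: quarter < 2 AND away_pts <= 87 → 114
game_id=55: quarter < 3 → 202
game_id=56: quarter < 2 AND away_pts <= 87 → 99
game_id=57: quarter < 2 AND away_pts <= 87 → 154
game_id=58: quarter < 3 → 148
game_id=59: quarter < 3 → 268
game_id=60: (no match → NULL) → NULL

155, NULL, 162, NULL, 114, 202, 99, 154, 148, 268, NULL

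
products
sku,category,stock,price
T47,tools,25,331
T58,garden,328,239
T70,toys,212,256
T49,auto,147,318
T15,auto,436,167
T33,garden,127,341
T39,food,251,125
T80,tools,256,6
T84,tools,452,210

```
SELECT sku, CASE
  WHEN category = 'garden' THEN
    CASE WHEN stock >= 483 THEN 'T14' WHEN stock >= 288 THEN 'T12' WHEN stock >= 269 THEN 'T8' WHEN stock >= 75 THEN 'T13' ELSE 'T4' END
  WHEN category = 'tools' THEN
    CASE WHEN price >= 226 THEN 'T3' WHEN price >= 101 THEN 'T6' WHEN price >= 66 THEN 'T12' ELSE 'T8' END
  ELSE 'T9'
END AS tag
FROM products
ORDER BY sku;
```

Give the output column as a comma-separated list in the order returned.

T9, T13, T9, T3, T9, T12, T9, T8, T6

sku=T15: category='auto' → outer ELSE → T9
sku=T33: category='garden' → inner[stock >= 75] → T13
sku=T39: category='food' → outer ELSE → T9
sku=T47: category='tools' → inner[price >= 226] → T3
sku=T49: category='auto' → outer ELSE → T9
sku=T58: category='garden' → inner[stock >= 288] → T12
sku=T70: category='toys' → outer ELSE → T9
sku=T80: category='tools' → inner[ELSE] → T8
sku=T84: category='tools' → inner[price >= 101] → T6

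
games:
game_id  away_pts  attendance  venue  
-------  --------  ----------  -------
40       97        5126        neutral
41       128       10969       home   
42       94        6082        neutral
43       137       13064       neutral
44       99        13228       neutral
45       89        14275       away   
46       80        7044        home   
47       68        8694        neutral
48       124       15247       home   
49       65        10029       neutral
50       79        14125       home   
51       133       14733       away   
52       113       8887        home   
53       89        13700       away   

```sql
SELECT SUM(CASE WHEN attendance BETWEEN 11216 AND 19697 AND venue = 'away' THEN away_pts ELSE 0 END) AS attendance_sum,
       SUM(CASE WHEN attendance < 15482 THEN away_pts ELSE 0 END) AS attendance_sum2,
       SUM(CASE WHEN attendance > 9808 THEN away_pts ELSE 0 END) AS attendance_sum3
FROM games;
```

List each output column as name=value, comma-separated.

[attendance_sum: attendance BETWEEN 11216 AND 19697 AND venue = 'away']
game_id=40: ✗
game_id=41: ✗
game_id=42: ✗
game_id=43: ✗
game_id=44: ✗
game_id=45: ✓ → 89
game_id=46: ✗
game_id=47: ✗
game_id=48: ✗
game_id=49: ✗
game_id=50: ✗
game_id=51: ✓ → 133
game_id=52: ✗
game_id=53: ✓ → 89
attendance_sum = 89 + 133 + 89 = 311
—
[attendance_sum2: attendance < 15482]
game_id=40: ✓ → 97
game_id=41: ✓ → 128
game_id=42: ✓ → 94
game_id=43: ✓ → 137
game_id=44: ✓ → 99
game_id=45: ✓ → 89
game_id=46: ✓ → 80
game_id=47: ✓ → 68
game_id=48: ✓ → 124
game_id=49: ✓ → 65
game_id=50: ✓ → 79
game_id=51: ✓ → 133
game_id=52: ✓ → 113
game_id=53: ✓ → 89
attendance_sum2 = 97 + 128 + 94 + 137 + 99 + 89 + 80 + 68 + 124 + 65 + 79 + 133 + 113 + 89 = 1395
—
[attendance_sum3: attendance > 9808]
game_id=40: ✗
game_id=41: ✓ → 128
game_id=42: ✗
game_id=43: ✓ → 137
game_id=44: ✓ → 99
game_id=45: ✓ → 89
game_id=46: ✗
game_id=47: ✗
game_id=48: ✓ → 124
game_id=49: ✓ → 65
game_id=50: ✓ → 79
game_id=51: ✓ → 133
game_id=52: ✗
game_id=53: ✓ → 89
attendance_sum3 = 128 + 137 + 99 + 89 + 124 + 65 + 79 + 133 + 89 = 943

attendance_sum=311, attendance_sum2=1395, attendance_sum3=943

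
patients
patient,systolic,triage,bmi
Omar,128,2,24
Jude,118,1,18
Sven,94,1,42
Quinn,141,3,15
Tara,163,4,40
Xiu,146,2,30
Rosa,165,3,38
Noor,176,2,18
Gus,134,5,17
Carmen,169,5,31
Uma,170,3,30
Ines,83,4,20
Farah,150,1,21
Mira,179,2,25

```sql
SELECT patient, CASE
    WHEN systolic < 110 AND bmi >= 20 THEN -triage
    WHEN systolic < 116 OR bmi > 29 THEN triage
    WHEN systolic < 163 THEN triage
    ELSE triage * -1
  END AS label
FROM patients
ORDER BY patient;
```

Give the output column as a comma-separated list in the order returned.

5, 1, 5, -4, 1, -2, -2, 2, 3, 3, -1, 4, 3, 2

patient=Carmen: systolic < 116 OR bmi > 29 → 5
patient=Farah: systolic < 163 → 1
patient=Gus: systolic < 163 → 5
patient=Ines: systolic < 110 AND bmi >= 20 → -4
patient=Jude: systolic < 163 → 1
patient=Mira: ELSE → -2
patient=Noor: ELSE → -2
patient=Omar: systolic < 163 → 2
patient=Quinn: systolic < 163 → 3
patient=Rosa: systolic < 116 OR bmi > 29 → 3
patient=Sven: systolic < 110 AND bmi >= 20 → -1
patient=Tara: systolic < 116 OR bmi > 29 → 4
patient=Uma: systolic < 116 OR bmi > 29 → 3
patient=Xiu: systolic < 116 OR bmi > 29 → 2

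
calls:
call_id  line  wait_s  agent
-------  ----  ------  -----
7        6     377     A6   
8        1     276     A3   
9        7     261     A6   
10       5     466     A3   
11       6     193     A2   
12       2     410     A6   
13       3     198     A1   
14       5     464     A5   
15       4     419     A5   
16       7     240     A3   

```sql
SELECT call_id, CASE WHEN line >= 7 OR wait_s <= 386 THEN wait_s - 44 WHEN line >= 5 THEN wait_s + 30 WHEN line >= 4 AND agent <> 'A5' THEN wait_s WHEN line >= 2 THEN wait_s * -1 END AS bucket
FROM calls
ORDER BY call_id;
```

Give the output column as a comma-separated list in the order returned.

call_id=7: line >= 7 OR wait_s <= 386 → 333
call_id=8: line >= 7 OR wait_s <= 386 → 232
call_id=9: line >= 7 OR wait_s <= 386 → 217
call_id=10: line >= 5 → 496
call_id=11: line >= 7 OR wait_s <= 386 → 149
call_id=12: line >= 2 → -410
call_id=13: line >= 7 OR wait_s <= 386 → 154
call_id=14: line >= 5 → 494
call_id=15: line >= 2 → -419
call_id=16: line >= 7 OR wait_s <= 386 → 196

333, 232, 217, 496, 149, -410, 154, 494, -419, 196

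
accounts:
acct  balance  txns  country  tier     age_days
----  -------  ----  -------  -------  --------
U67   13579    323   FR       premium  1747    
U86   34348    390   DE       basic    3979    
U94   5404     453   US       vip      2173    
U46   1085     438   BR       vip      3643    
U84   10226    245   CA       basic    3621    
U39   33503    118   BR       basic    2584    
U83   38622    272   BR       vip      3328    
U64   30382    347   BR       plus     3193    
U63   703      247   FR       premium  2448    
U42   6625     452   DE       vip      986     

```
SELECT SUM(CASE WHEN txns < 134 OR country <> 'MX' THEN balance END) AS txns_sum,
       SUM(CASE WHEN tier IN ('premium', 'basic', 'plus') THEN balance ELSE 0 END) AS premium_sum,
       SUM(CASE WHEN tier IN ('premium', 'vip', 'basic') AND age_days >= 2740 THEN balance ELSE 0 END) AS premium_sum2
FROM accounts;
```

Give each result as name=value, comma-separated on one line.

txns_sum=174477, premium_sum=122741, premium_sum2=84281

[txns_sum: txns < 134 OR country <> 'MX']
acct=U67: ✓ → 13579
acct=U86: ✓ → 34348
acct=U94: ✓ → 5404
acct=U46: ✓ → 1085
acct=U84: ✓ → 10226
acct=U39: ✓ → 33503
acct=U83: ✓ → 38622
acct=U64: ✓ → 30382
acct=U63: ✓ → 703
acct=U42: ✓ → 6625
txns_sum = 13579 + 34348 + 5404 + 1085 + 10226 + 33503 + 38622 + 30382 + 703 + 6625 = 174477
—
[premium_sum: tier IN ('premium', 'basic', 'plus')]
acct=U67: ✓ → 13579
acct=U86: ✓ → 34348
acct=U94: ✗
acct=U46: ✗
acct=U84: ✓ → 10226
acct=U39: ✓ → 33503
acct=U83: ✗
acct=U64: ✓ → 30382
acct=U63: ✓ → 703
acct=U42: ✗
premium_sum = 13579 + 34348 + 10226 + 33503 + 30382 + 703 = 122741
—
[premium_sum2: tier IN ('premium', 'vip', 'basic') AND age_days >= 2740]
acct=U67: ✗
acct=U86: ✓ → 34348
acct=U94: ✗
acct=U46: ✓ → 1085
acct=U84: ✓ → 10226
acct=U39: ✗
acct=U83: ✓ → 38622
acct=U64: ✗
acct=U63: ✗
acct=U42: ✗
premium_sum2 = 34348 + 1085 + 10226 + 38622 = 84281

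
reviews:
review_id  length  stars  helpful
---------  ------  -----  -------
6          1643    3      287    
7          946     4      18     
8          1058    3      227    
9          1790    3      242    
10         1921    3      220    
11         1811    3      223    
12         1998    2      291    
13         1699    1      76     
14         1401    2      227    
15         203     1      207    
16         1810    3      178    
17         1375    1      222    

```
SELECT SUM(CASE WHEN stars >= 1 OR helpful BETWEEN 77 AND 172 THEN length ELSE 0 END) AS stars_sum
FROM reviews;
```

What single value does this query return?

review_id=6: ✓ → 1643
review_id=7: ✓ → 946
review_id=8: ✓ → 1058
review_id=9: ✓ → 1790
review_id=10: ✓ → 1921
review_id=11: ✓ → 1811
review_id=12: ✓ → 1998
review_id=13: ✓ → 1699
review_id=14: ✓ → 1401
review_id=15: ✓ → 203
review_id=16: ✓ → 1810
review_id=17: ✓ → 1375
stars_sum = 1643 + 946 + 1058 + 1790 + 1921 + 1811 + 1998 + 1699 + 1401 + 203 + 1810 + 1375 = 17655

17655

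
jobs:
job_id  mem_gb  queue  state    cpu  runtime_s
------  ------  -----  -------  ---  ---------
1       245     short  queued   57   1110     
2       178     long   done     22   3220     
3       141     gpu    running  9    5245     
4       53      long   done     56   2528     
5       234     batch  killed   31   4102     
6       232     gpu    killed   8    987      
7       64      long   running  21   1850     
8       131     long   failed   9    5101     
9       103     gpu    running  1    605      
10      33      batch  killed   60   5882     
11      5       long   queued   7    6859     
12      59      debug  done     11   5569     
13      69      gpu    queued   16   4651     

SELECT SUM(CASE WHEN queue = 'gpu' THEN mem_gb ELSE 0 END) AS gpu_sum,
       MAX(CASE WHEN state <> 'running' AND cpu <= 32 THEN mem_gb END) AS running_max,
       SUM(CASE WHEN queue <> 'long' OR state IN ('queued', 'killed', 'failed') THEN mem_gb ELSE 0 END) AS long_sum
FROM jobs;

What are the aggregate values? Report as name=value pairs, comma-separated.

[gpu_sum: queue = 'gpu']
job_id=1: ✗
job_id=2: ✗
job_id=3: ✓ → 141
job_id=4: ✗
job_id=5: ✗
job_id=6: ✓ → 232
job_id=7: ✗
job_id=8: ✗
job_id=9: ✓ → 103
job_id=10: ✗
job_id=11: ✗
job_id=12: ✗
job_id=13: ✓ → 69
gpu_sum = 141 + 232 + 103 + 69 = 545
—
[running_max: state <> 'running' AND cpu <= 32]
job_id=1: ✗
job_id=2: ✓ → 178
job_id=3: ✗
job_id=4: ✗
job_id=5: ✓ → 234
job_id=6: ✓ → 232
job_id=7: ✗
job_id=8: ✓ → 131
job_id=9: ✗
job_id=10: ✗
job_id=11: ✓ → 5
job_id=12: ✓ → 59
job_id=13: ✓ → 69
running_max = MAX(178, 234, 232, 131, 5, 59, 69) = 234
—
[long_sum: queue <> 'long' OR state IN ('queued', 'killed', 'failed')]
job_id=1: ✓ → 245
job_id=2: ✗
job_id=3: ✓ → 141
job_id=4: ✗
job_id=5: ✓ → 234
job_id=6: ✓ → 232
job_id=7: ✗
job_id=8: ✓ → 131
job_id=9: ✓ → 103
job_id=10: ✓ → 33
job_id=11: ✓ → 5
job_id=12: ✓ → 59
job_id=13: ✓ → 69
long_sum = 245 + 141 + 234 + 232 + 131 + 103 + 33 + 5 + 59 + 69 = 1252

gpu_sum=545, running_max=234, long_sum=1252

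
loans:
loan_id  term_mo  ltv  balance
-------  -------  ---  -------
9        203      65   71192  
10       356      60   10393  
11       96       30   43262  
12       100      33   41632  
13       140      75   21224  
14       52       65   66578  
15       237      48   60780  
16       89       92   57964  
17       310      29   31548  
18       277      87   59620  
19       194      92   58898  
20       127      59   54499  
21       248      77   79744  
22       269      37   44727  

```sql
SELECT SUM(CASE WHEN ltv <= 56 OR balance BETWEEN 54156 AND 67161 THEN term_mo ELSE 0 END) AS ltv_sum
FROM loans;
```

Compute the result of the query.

loan_id=9: ✗
loan_id=10: ✗
loan_id=11: ✓ → 96
loan_id=12: ✓ → 100
loan_id=13: ✗
loan_id=14: ✓ → 52
loan_id=15: ✓ → 237
loan_id=16: ✓ → 89
loan_id=17: ✓ → 310
loan_id=18: ✓ → 277
loan_id=19: ✓ → 194
loan_id=20: ✓ → 127
loan_id=21: ✗
loan_id=22: ✓ → 269
ltv_sum = 96 + 100 + 52 + 237 + 89 + 310 + 277 + 194 + 127 + 269 = 1751

1751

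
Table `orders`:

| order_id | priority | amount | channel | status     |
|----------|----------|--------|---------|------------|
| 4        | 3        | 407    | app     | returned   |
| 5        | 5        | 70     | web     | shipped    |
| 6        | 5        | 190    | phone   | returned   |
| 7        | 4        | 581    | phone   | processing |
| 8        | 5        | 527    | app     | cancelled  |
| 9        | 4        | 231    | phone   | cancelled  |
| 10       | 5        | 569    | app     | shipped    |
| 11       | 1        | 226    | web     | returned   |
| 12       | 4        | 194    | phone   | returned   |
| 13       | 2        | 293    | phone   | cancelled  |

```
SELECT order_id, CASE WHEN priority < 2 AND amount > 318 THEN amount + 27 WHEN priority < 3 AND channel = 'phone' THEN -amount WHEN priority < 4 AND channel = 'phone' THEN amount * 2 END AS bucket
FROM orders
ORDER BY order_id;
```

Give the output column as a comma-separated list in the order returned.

NULL, NULL, NULL, NULL, NULL, NULL, NULL, NULL, NULL, -293

order_id=4: (no match → NULL) → NULL
order_id=5: (no match → NULL) → NULL
order_id=6: (no match → NULL) → NULL
order_id=7: (no match → NULL) → NULL
order_id=8: (no match → NULL) → NULL
order_id=9: (no match → NULL) → NULL
order_id=10: (no match → NULL) → NULL
order_id=11: (no match → NULL) → NULL
order_id=12: (no match → NULL) → NULL
order_id=13: priority < 3 AND channel = 'phone' → -293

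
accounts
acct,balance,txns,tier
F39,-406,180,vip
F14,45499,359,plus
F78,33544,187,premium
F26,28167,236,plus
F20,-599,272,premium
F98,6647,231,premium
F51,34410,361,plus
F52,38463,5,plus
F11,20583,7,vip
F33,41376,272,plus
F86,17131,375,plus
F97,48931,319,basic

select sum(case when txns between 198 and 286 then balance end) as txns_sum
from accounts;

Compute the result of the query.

acct=F39: ✗
acct=F14: ✗
acct=F78: ✗
acct=F26: ✓ → 28167
acct=F20: ✓ → -599
acct=F98: ✓ → 6647
acct=F51: ✗
acct=F52: ✗
acct=F11: ✗
acct=F33: ✓ → 41376
acct=F86: ✗
acct=F97: ✗
txns_sum = 28167 + -599 + 6647 + 41376 = 75591

75591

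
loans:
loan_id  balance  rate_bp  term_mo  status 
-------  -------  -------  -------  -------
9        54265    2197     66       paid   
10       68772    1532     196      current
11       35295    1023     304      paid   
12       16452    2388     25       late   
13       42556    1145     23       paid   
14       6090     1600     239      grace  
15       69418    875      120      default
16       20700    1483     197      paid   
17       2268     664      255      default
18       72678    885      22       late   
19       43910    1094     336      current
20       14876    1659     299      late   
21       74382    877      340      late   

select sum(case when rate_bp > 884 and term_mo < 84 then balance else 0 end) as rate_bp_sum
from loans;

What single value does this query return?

185951

loan_id=9: ✓ → 54265
loan_id=10: ✗
loan_id=11: ✗
loan_id=12: ✓ → 16452
loan_id=13: ✓ → 42556
loan_id=14: ✗
loan_id=15: ✗
loan_id=16: ✗
loan_id=17: ✗
loan_id=18: ✓ → 72678
loan_id=19: ✗
loan_id=20: ✗
loan_id=21: ✗
rate_bp_sum = 54265 + 16452 + 42556 + 72678 = 185951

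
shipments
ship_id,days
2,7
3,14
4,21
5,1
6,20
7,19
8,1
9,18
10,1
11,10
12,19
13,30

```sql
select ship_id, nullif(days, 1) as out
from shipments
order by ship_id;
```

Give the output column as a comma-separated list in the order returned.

ship_id=2: days=7 vs 1: differ → 7
ship_id=3: days=14 vs 1: differ → 14
ship_id=4: days=21 vs 1: differ → 21
ship_id=5: days=1 vs 1: equal → NULL
ship_id=6: days=20 vs 1: differ → 20
ship_id=7: days=19 vs 1: differ → 19
ship_id=8: days=1 vs 1: equal → NULL
ship_id=9: days=18 vs 1: differ → 18
ship_id=10: days=1 vs 1: equal → NULL
ship_id=11: days=10 vs 1: differ → 10
ship_id=12: days=19 vs 1: differ → 19
ship_id=13: days=30 vs 1: differ → 30

7, 14, 21, NULL, 20, 19, NULL, 18, NULL, 10, 19, 30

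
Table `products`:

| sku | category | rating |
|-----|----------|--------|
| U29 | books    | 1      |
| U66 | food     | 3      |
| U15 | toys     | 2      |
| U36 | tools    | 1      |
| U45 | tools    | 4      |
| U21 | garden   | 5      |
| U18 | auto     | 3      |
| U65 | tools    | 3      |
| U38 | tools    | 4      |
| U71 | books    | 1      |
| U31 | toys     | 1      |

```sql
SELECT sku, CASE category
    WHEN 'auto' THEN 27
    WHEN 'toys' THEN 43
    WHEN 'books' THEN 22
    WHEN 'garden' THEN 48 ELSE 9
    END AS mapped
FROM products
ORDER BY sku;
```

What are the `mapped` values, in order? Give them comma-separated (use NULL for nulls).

43, 27, 48, 22, 43, 9, 9, 9, 9, 9, 22

sku=U15: category='toys' → 43
sku=U18: category='auto' → 27
sku=U21: category='garden' → 48
sku=U29: category='books' → 22
sku=U31: category='toys' → 43
sku=U36: ELSE → 9
sku=U38: ELSE → 9
sku=U45: ELSE → 9
sku=U65: ELSE → 9
sku=U66: ELSE → 9
sku=U71: category='books' → 22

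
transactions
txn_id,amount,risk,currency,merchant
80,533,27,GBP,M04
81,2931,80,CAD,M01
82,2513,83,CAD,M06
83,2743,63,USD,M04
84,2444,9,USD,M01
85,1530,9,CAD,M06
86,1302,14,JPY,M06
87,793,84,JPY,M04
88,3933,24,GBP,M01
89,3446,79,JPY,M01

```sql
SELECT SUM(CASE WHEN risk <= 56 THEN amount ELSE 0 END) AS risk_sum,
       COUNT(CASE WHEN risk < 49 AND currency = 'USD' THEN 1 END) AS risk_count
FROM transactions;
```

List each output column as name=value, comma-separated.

risk_sum=9742, risk_count=1

[risk_sum: risk <= 56]
txn_id=80: ✓ → 533
txn_id=81: ✗
txn_id=82: ✗
txn_id=83: ✗
txn_id=84: ✓ → 2444
txn_id=85: ✓ → 1530
txn_id=86: ✓ → 1302
txn_id=87: ✗
txn_id=88: ✓ → 3933
txn_id=89: ✗
risk_sum = 533 + 2444 + 1530 + 1302 + 3933 = 9742
—
[risk_count: risk < 49 AND currency = 'USD']
txn_id=80: ✗
txn_id=81: ✗
txn_id=82: ✗
txn_id=83: ✗
txn_id=84: ✓ → 1
txn_id=85: ✗
txn_id=86: ✗
txn_id=87: ✗
txn_id=88: ✗
txn_id=89: ✗
risk_count = COUNT(1) = 1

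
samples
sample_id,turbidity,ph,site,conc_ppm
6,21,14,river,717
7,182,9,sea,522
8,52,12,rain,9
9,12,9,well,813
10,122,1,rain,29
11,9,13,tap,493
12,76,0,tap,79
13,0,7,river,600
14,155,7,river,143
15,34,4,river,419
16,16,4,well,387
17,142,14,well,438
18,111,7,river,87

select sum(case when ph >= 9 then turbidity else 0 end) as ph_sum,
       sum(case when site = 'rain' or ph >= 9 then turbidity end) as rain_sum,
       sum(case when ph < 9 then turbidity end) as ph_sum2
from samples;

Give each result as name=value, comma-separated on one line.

ph_sum=418, rain_sum=540, ph_sum2=514

[ph_sum: ph >= 9]
sample_id=6: ✓ → 21
sample_id=7: ✓ → 182
sample_id=8: ✓ → 52
sample_id=9: ✓ → 12
sample_id=10: ✗
sample_id=11: ✓ → 9
sample_id=12: ✗
sample_id=13: ✗
sample_id=14: ✗
sample_id=15: ✗
sample_id=16: ✗
sample_id=17: ✓ → 142
sample_id=18: ✗
ph_sum = 21 + 182 + 52 + 12 + 9 + 142 = 418
—
[rain_sum: site = 'rain' or ph >= 9]
sample_id=6: ✓ → 21
sample_id=7: ✓ → 182
sample_id=8: ✓ → 52
sample_id=9: ✓ → 12
sample_id=10: ✓ → 122
sample_id=11: ✓ → 9
sample_id=12: ✗
sample_id=13: ✗
sample_id=14: ✗
sample_id=15: ✗
sample_id=16: ✗
sample_id=17: ✓ → 142
sample_id=18: ✗
rain_sum = 21 + 182 + 52 + 12 + 122 + 9 + 142 = 540
—
[ph_sum2: ph < 9]
sample_id=6: ✗
sample_id=7: ✗
sample_id=8: ✗
sample_id=9: ✗
sample_id=10: ✓ → 122
sample_id=11: ✗
sample_id=12: ✓ → 76
sample_id=13: ✓ → 0
sample_id=14: ✓ → 155
sample_id=15: ✓ → 34
sample_id=16: ✓ → 16
sample_id=17: ✗
sample_id=18: ✓ → 111
ph_sum2 = 122 + 76 + 155 + 34 + 16 + 111 = 514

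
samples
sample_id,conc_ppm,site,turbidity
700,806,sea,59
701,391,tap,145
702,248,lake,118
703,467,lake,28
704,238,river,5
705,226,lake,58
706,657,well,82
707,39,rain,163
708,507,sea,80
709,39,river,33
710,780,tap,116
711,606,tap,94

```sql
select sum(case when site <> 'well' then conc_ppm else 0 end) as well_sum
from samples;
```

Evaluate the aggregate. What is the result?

4347

sample_id=700: ✓ → 806
sample_id=701: ✓ → 391
sample_id=702: ✓ → 248
sample_id=703: ✓ → 467
sample_id=704: ✓ → 238
sample_id=705: ✓ → 226
sample_id=706: ✗
sample_id=707: ✓ → 39
sample_id=708: ✓ → 507
sample_id=709: ✓ → 39
sample_id=710: ✓ → 780
sample_id=711: ✓ → 606
well_sum = 806 + 391 + 248 + 467 + 238 + 226 + 39 + 507 + 39 + 780 + 606 = 4347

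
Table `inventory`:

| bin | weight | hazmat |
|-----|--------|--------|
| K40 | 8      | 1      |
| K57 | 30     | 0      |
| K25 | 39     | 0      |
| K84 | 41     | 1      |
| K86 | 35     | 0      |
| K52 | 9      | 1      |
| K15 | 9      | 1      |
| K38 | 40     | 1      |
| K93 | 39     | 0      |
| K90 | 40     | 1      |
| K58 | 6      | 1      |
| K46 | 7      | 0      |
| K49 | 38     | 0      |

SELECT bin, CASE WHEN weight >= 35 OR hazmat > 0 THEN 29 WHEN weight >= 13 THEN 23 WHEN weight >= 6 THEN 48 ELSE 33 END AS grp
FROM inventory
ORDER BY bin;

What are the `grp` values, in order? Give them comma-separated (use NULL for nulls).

29, 29, 29, 29, 48, 29, 29, 23, 29, 29, 29, 29, 29

bin=K15: weight >= 35 OR hazmat > 0 → 29
bin=K25: weight >= 35 OR hazmat > 0 → 29
bin=K38: weight >= 35 OR hazmat > 0 → 29
bin=K40: weight >= 35 OR hazmat > 0 → 29
bin=K46: weight >= 6 → 48
bin=K49: weight >= 35 OR hazmat > 0 → 29
bin=K52: weight >= 35 OR hazmat > 0 → 29
bin=K57: weight >= 13 → 23
bin=K58: weight >= 35 OR hazmat > 0 → 29
bin=K84: weight >= 35 OR hazmat > 0 → 29
bin=K86: weight >= 35 OR hazmat > 0 → 29
bin=K90: weight >= 35 OR hazmat > 0 → 29
bin=K93: weight >= 35 OR hazmat > 0 → 29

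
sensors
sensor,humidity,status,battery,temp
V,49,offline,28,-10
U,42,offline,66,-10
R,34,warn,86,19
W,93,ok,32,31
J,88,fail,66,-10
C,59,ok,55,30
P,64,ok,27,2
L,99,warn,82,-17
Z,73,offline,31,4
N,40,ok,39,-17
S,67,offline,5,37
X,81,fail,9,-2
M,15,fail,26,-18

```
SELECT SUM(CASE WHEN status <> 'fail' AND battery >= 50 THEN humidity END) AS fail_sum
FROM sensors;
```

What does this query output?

sensor=V: ✗
sensor=U: ✓ → 42
sensor=R: ✓ → 34
sensor=W: ✗
sensor=J: ✗
sensor=C: ✓ → 59
sensor=P: ✗
sensor=L: ✓ → 99
sensor=Z: ✗
sensor=N: ✗
sensor=S: ✗
sensor=X: ✗
sensor=M: ✗
fail_sum = 42 + 34 + 59 + 99 = 234

234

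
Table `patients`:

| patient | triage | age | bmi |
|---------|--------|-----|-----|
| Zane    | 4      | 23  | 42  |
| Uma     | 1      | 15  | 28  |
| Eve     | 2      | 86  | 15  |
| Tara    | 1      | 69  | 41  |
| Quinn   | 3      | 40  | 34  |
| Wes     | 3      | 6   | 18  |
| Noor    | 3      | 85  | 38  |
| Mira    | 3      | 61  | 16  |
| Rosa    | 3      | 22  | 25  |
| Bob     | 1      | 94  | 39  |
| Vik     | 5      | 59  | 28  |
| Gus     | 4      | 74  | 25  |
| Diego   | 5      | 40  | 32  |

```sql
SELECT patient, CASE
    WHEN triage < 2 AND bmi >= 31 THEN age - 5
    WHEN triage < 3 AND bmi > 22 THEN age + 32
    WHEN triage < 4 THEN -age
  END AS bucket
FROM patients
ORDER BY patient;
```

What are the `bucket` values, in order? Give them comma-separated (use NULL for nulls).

patient=Bob: triage < 2 AND bmi >= 31 → 89
patient=Diego: (no match → NULL) → NULL
patient=Eve: triage < 4 → -86
patient=Gus: (no match → NULL) → NULL
patient=Mira: triage < 4 → -61
patient=Noor: triage < 4 → -85
patient=Quinn: triage < 4 → -40
patient=Rosa: triage < 4 → -22
patient=Tara: triage < 2 AND bmi >= 31 → 64
patient=Uma: triage < 3 AND bmi > 22 → 47
patient=Vik: (no match → NULL) → NULL
patient=Wes: triage < 4 → -6
patient=Zane: (no match → NULL) → NULL

89, NULL, -86, NULL, -61, -85, -40, -22, 64, 47, NULL, -6, NULL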